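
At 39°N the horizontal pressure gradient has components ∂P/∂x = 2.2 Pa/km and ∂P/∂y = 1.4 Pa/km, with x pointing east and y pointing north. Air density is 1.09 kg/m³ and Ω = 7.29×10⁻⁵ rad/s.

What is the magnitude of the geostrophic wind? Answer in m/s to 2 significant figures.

Coriolis parameter at 39°N:
f = 2Ω sin φ = 2 × 7.29×10⁻⁵ × sin 39° = 9.18×10⁻⁵ s⁻¹
Component geostrophic relations (x east, y north):
u_g = −(1/(fρ)) ∂P/∂y,  v_g = (1/(fρ)) ∂P/∂x
u_g = −(1.4×10⁻³)/(9.18×10⁻⁵ × 1.09) = −14.0 m/s;  v_g = (2.2×10⁻³)/(9.18×10⁻⁵ × 1.09) = 22.0 m/s
|V_g| = √(u_g² + v_g²) = 26.1 m/s

26 m/s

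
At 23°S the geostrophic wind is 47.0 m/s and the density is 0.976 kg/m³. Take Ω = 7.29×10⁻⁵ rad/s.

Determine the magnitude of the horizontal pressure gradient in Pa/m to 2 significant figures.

2.6×10⁻³ Pa/m

Coriolis parameter at 23°S:
f = 2Ω sin φ = 2 × 7.29×10⁻⁵ × sin 23° = 5.70×10⁻⁵ s⁻¹
Geostrophic balance rearranged: |∂P/∂n| = f ρ V_g
|∂P/∂n| = 5.70×10⁻⁵ × 0.976 × 47.0 = 2.61×10⁻³ Pa/m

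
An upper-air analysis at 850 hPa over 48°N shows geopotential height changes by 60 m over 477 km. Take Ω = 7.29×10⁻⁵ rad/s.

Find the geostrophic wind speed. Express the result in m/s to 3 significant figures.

Coriolis parameter at 48°N:
f = 2Ω sin φ = 2 × 7.29×10⁻⁵ × sin 48° = 1.08×10⁻⁴ s⁻¹
Height gradient: |∂Z/∂n| = 60 m / 477000 m = 1.26×10⁻⁴
On a pressure surface, geostrophic balance gives V_g = (g/f)|∂Z/∂n|:
V_g = 9.81 × 1.26×10⁻⁴ / 1.08×10⁻⁴ = 11.4 m/s

11.4 m/s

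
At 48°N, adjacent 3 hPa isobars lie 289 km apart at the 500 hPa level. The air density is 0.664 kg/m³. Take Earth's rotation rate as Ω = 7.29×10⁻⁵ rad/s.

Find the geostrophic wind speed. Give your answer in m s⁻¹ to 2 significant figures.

Coriolis parameter at 48°N:
f = 2Ω sin φ = 2 × 7.29×10⁻⁵ × sin 48° = 1.08×10⁻⁴ s⁻¹
Pressure gradient: |∂P/∂n| = 300 Pa / 289000 m = 1.04×10⁻³ Pa/m
Geostrophic balance (pressure-gradient force = Coriolis force):
V_g = (1/(fρ)) |∂P/∂n| = 1.04×10⁻³ / (1.08×10⁻⁴ × 0.664) = 14.4 m/s

14 m s⁻¹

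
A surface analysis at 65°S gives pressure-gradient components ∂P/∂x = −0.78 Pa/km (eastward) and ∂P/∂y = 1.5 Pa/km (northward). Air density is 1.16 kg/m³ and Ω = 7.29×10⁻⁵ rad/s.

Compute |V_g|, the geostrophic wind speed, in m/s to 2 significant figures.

Coriolis parameter at 65°S:
f = 2Ω sin φ = 2 × 7.29×10⁻⁵ × sin 65° = 1.32×10⁻⁴ s⁻¹
In the Southern Hemisphere f is negative: f = −1.32×10⁻⁴ s⁻¹.
Component geostrophic relations (x east, y north):
u_g = −(1/(fρ)) ∂P/∂y,  v_g = (1/(fρ)) ∂P/∂x
u_g = −(1.5×10⁻³)/(−1.32×10⁻⁴ × 1.16) = 9.79 m/s;  v_g = (−0.78×10⁻³)/(−1.32×10⁻⁴ × 1.16) = 5.09 m/s
|V_g| = √(u_g² + v_g²) = 11.0 m/s

11 m/s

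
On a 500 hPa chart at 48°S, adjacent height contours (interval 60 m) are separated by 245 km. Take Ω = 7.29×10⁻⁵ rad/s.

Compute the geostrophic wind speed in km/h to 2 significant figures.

80 km/h

Coriolis parameter at 48°S:
f = 2Ω sin φ = 2 × 7.29×10⁻⁵ × sin 48° = 1.08×10⁻⁴ s⁻¹
Height gradient: |∂Z/∂n| = 60 m / 245000 m = 2.45×10⁻⁴
On a pressure surface, geostrophic balance gives V_g = (g/f)|∂Z/∂n|:
V_g = 9.81 × 2.45×10⁻⁴ / 1.08×10⁻⁴ = 22.2 m/s
Converting: 22.2 m/s × 3.6 = 80 km/h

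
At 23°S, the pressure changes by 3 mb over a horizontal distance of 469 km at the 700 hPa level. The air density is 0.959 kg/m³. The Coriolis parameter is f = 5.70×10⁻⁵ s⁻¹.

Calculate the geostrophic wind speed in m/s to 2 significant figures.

Pressure gradient: |∂P/∂n| = 300 Pa / 469000 m = 6.40×10⁻⁴ Pa/m
Geostrophic balance (pressure-gradient force = Coriolis force):
V_g = (1/(fρ)) |∂P/∂n| = 6.40×10⁻⁴ / (5.70×10⁻⁵ × 0.959) = 11.7 m/s

12 m/s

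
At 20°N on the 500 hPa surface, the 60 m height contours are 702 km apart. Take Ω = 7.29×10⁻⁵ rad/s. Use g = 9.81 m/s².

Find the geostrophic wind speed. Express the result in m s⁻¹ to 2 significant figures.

Coriolis parameter at 20°N:
f = 2Ω sin φ = 2 × 7.29×10⁻⁵ × sin 20° = 4.99×10⁻⁵ s⁻¹
Height gradient: |∂Z/∂n| = 60 m / 702000 m = 8.55×10⁻⁵
On a pressure surface, geostrophic balance gives V_g = (g/f)|∂Z/∂n|:
V_g = 9.81 × 8.55×10⁻⁵ / 4.99×10⁻⁵ = 16.8 m/s

17 m s⁻¹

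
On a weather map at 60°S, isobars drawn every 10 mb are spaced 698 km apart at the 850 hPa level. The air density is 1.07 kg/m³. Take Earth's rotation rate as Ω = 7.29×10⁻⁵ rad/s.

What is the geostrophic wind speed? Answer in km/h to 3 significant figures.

38.2 km/h

Coriolis parameter at 60°S:
f = 2Ω sin φ = 2 × 7.29×10⁻⁵ × sin 60° = 1.26×10⁻⁴ s⁻¹
Pressure gradient: |∂P/∂n| = 1000 Pa / 698000 m = 1.43×10⁻³ Pa/m
Geostrophic balance (pressure-gradient force = Coriolis force):
V_g = (1/(fρ)) |∂P/∂n| = 1.43×10⁻³ / (1.26×10⁻⁴ × 1.07) = 10.6 m/s
Converting: 10.6 m/s × 3.6 = 38.2 km/h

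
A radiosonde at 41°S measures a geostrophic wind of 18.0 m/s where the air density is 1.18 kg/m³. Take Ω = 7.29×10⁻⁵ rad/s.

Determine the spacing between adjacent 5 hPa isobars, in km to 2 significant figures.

250 km

Coriolis parameter at 41°S:
f = 2Ω sin φ = 2 × 7.29×10⁻⁵ × sin 41° = 9.57×10⁻⁵ s⁻¹
Geostrophic balance rearranged: |∂P/∂n| = f ρ V_g
|∂P/∂n| = 9.57×10⁻⁵ × 1.18 × 18.0 = 2.03×10⁻³ Pa/m
Isobar spacing: Δn = ΔP/|∂P/∂n| = 500 Pa / 2.03×10⁻³ Pa/m = 246102 m ≈ 250 km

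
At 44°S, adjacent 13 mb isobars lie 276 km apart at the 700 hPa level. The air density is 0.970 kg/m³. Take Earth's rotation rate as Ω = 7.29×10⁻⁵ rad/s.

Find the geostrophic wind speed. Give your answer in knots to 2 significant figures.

Coriolis parameter at 44°S:
f = 2Ω sin φ = 2 × 7.29×10⁻⁵ × sin 44° = 1.01×10⁻⁴ s⁻¹
Pressure gradient: |∂P/∂n| = 1300 Pa / 276000 m = 4.71×10⁻³ Pa/m
Geostrophic balance (pressure-gradient force = Coriolis force):
V_g = (1/(fρ)) |∂P/∂n| = 4.71×10⁻³ / (1.01×10⁻⁴ × 0.970) = 47.9 m/s
Converting: 47.9 m/s × 1.944 = 93 knots

93 knots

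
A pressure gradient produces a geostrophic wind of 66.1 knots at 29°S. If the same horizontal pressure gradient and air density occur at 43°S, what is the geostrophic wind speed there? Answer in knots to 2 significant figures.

47 knots

With the same pressure gradient and density, V_g ∝ 1/f ∝ 1/sin φ.
V₂ = V₁ · sin φ₁ / sin φ₂ = 66.1 × sin 29° / sin 43°
V₂ = 66.1 × 0.4848/0.6820 = 47 knots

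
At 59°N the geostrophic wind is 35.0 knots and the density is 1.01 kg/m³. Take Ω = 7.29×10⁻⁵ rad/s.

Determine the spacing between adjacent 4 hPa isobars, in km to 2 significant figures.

180 km

Coriolis parameter at 59°N:
f = 2Ω sin φ = 2 × 7.29×10⁻⁵ × sin 59° = 1.25×10⁻⁴ s⁻¹
Wind speed in SI: 35.0 knots = 18.0 m/s
Geostrophic balance rearranged: |∂P/∂n| = f ρ V_g
|∂P/∂n| = 1.25×10⁻⁴ × 1.01 × 18.0 = 2.27×10⁻³ Pa/m
Isobar spacing: Δn = ΔP/|∂P/∂n| = 400 Pa / 2.27×10⁻³ Pa/m = 175999 m ≈ 180 km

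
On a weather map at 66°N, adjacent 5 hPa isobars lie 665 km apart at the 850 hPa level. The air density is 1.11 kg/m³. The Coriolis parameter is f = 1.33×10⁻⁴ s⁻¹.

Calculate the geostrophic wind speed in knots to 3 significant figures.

Pressure gradient: |∂P/∂n| = 500 Pa / 665000 m = 7.52×10⁻⁴ Pa/m
Geostrophic balance (pressure-gradient force = Coriolis force):
V_g = (1/(fρ)) |∂P/∂n| = 7.52×10⁻⁴ / (1.33×10⁻⁴ × 1.11) = 5.09 m/s
Converting: 5.09 m/s × 1.944 = 9.90 knots

9.90 knots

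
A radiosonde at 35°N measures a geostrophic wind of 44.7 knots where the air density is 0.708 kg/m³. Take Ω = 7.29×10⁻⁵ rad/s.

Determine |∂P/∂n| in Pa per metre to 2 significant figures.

Coriolis parameter at 35°N:
f = 2Ω sin φ = 2 × 7.29×10⁻⁵ × sin 35° = 8.36×10⁻⁵ s⁻¹
Wind speed in SI: 44.7 knots = 23.0 m/s
Geostrophic balance rearranged: |∂P/∂n| = f ρ V_g
|∂P/∂n| = 8.36×10⁻⁵ × 0.708 × 23.0 = 1.36×10⁻³ Pa/m

1.4×10⁻³ Pa/m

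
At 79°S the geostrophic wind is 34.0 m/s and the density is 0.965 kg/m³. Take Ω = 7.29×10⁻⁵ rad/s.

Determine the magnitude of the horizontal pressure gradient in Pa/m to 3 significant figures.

Coriolis parameter at 79°S:
f = 2Ω sin φ = 2 × 7.29×10⁻⁵ × sin 79° = 1.43×10⁻⁴ s⁻¹
Geostrophic balance rearranged: |∂P/∂n| = f ρ V_g
|∂P/∂n| = 1.43×10⁻⁴ × 0.965 × 34.0 = 4.70×10⁻³ Pa/m

4.70×10⁻³ Pa/m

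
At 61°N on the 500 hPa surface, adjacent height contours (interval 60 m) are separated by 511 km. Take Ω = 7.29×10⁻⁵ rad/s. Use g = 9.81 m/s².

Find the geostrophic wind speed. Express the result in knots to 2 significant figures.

18 knots

Coriolis parameter at 61°N:
f = 2Ω sin φ = 2 × 7.29×10⁻⁵ × sin 61° = 1.28×10⁻⁴ s⁻¹
Height gradient: |∂Z/∂n| = 60 m / 511000 m = 1.17×10⁻⁴
On a pressure surface, geostrophic balance gives V_g = (g/f)|∂Z/∂n|:
V_g = 9.81 × 1.17×10⁻⁴ / 1.28×10⁻⁴ = 9.03 m/s
Converting: 9.03 m/s × 1.944 = 18 knots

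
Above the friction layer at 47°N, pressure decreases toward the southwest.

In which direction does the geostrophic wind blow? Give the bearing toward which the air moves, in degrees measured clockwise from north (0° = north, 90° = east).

The pressure-gradient force points toward the southwest (bearing 225°).
Geostrophic balance: in the Northern Hemisphere the Coriolis force deflects motion to the right, so the geostrophic wind blows 90° to the right of the pressure-gradient force (low pressure on the left).
Rotating 225° by 90° clockwise gives 315° — the wind blows toward the northwest.

315°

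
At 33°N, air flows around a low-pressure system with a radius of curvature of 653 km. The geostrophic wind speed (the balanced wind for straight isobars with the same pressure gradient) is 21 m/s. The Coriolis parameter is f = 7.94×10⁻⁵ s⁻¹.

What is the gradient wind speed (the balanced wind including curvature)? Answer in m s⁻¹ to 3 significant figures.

16.0 m s⁻¹

Around a low, centrifugal force acts outward with Coriolis, so pressure-gradient force balances both:
(1/ρ)|∂P/∂n| = fV + V²/R  →  V² + fR·V − fR·V_g = 0
With fR = 7.94×10⁻⁵ × 653×10³ m = 51.8 m/s:
V = [−fR + √((fR)² + 4 fR V_g)]/2 = [−51.8 + √(51.8² + 4×51.8×21)]/2 = 16 m/s
Subgeostrophic (V < V_g = 21 m/s), as expected around a low.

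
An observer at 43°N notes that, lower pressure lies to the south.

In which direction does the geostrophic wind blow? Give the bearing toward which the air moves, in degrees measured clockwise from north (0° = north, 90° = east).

270°

The pressure-gradient force points toward the south (bearing 180°).
Geostrophic balance: in the Northern Hemisphere the Coriolis force deflects motion to the right, so the geostrophic wind blows 90° to the right of the pressure-gradient force (low pressure on the left).
Rotating 180° by 90° clockwise gives 270° — the wind blows toward the west.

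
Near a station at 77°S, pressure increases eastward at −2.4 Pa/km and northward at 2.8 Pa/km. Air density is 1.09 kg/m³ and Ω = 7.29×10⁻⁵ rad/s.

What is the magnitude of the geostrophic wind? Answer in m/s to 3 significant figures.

23.8 m/s

Coriolis parameter at 77°S:
f = 2Ω sin φ = 2 × 7.29×10⁻⁵ × sin 77° = 1.42×10⁻⁴ s⁻¹
In the Southern Hemisphere f is negative: f = −1.42×10⁻⁴ s⁻¹.
Component geostrophic relations (x east, y north):
u_g = −(1/(fρ)) ∂P/∂y,  v_g = (1/(fρ)) ∂P/∂x
u_g = −(2.8×10⁻³)/(−1.42×10⁻⁴ × 1.09) = 18.1 m/s;  v_g = (−2.4×10⁻³)/(−1.42×10⁻⁴ × 1.09) = 15.5 m/s
|V_g| = √(u_g² + v_g²) = 23.8 m/s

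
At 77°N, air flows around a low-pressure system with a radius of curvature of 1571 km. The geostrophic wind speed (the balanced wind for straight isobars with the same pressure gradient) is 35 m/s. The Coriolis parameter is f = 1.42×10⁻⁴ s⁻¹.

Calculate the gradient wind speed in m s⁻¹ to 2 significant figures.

31 m s⁻¹

Around a low, centrifugal force acts outward with Coriolis, so pressure-gradient force balances both:
(1/ρ)|∂P/∂n| = fV + V²/R  →  V² + fR·V − fR·V_g = 0
With fR = 1.42×10⁻⁴ × 1571×10³ m = 223 m/s:
V = [−fR + √((fR)² + 4 fR V_g)]/2 = [−223 + √(223² + 4×223×35)]/2 = 30.8 m/s
Subgeostrophic (V < V_g = 35 m/s), as expected around a low.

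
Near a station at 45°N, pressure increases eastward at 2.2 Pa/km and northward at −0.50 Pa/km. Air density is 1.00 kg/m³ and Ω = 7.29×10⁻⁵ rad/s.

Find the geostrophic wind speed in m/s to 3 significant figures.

Coriolis parameter at 45°N:
f = 2Ω sin φ = 2 × 7.29×10⁻⁵ × sin 45° = 1.03×10⁻⁴ s⁻¹
Component geostrophic relations (x east, y north):
u_g = −(1/(fρ)) ∂P/∂y,  v_g = (1/(fρ)) ∂P/∂x
u_g = −(−0.50×10⁻³)/(1.03×10⁻⁴ × 1.00) = 4.85 m/s;  v_g = (2.2×10⁻³)/(1.03×10⁻⁴ × 1.00) = 21.3 m/s
|V_g| = √(u_g² + v_g²) = 21.9 m/s

21.9 m/s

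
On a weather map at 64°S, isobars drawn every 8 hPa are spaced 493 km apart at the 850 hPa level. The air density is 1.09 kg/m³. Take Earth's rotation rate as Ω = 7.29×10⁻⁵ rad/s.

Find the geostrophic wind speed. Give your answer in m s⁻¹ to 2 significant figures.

11 m s⁻¹

Coriolis parameter at 64°S:
f = 2Ω sin φ = 2 × 7.29×10⁻⁵ × sin 64° = 1.31×10⁻⁴ s⁻¹
Pressure gradient: |∂P/∂n| = 800 Pa / 493000 m = 1.62×10⁻³ Pa/m
Geostrophic balance (pressure-gradient force = Coriolis force):
V_g = (1/(fρ)) |∂P/∂n| = 1.62×10⁻³ / (1.31×10⁻⁴ × 1.09) = 11.4 m/s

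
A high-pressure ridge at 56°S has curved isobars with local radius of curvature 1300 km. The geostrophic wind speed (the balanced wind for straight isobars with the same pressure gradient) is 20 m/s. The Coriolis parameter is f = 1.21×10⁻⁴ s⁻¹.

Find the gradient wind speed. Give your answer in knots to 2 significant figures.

Around a high, pressure-gradient force acts outward with centrifugal, so Coriolis balances both:
fV = (1/ρ)|∂P/∂n| + V²/R  →  V² − fR·V + fR·V_g = 0
With fR = 1.21×10⁻⁴ × 1300×10³ m = 157 m/s:
V = [fR − √((fR)² − 4 fR V_g)]/2 = [157 − √(157² − 4×157×20)]/2 = 23.5 m/s
Supergeostrophic (V > V_g = 20 m/s), as expected around a high.
Converting: 23.5 m/s × 1.944 = 46 knots

46 knots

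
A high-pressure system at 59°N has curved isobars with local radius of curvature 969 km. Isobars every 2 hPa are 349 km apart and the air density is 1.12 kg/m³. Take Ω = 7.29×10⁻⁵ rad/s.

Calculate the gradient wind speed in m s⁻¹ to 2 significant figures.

Coriolis parameter at 59°N:
f = 2Ω sin φ = 2 × 7.29×10⁻⁵ × sin 59° = 1.25×10⁻⁴ s⁻¹
Pressure gradient: |∂P/∂n| = 200 Pa / 349000 m = 5.73×10⁻⁴ Pa/m
Geostrophic speed: V_g = |∂P/∂n|/(fρ) = 5.73×10⁻⁴/(1.25×10⁻⁴ × 1.12) = 4.09 m/s
Around a high, pressure-gradient force acts outward with centrifugal, so Coriolis balances both:
fV = (1/ρ)|∂P/∂n| + V²/R  →  V² − fR·V + fR·V_g = 0
With fR = 1.25×10⁻⁴ × 969×10³ m = 121 m/s:
V = [fR − √((fR)² − 4 fR V_g)]/2 = [121 − √(121² − 4×121×4.09)]/2 = 4.24 m/s
Supergeostrophic (V > V_g = 4.09 m/s), as expected around a high.

4.2 m s⁻¹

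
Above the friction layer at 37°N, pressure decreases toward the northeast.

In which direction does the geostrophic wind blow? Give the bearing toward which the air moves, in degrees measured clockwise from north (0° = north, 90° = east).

135°

The pressure-gradient force points toward the northeast (bearing 045°).
Geostrophic balance: in the Northern Hemisphere the Coriolis force deflects motion to the right, so the geostrophic wind blows 90° to the right of the pressure-gradient force (low pressure on the left).
Rotating 045° by 90° clockwise gives 135° — the wind blows toward the southeast.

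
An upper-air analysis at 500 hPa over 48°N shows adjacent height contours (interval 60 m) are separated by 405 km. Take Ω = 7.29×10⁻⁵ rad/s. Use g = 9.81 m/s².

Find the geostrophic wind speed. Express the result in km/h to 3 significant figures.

Coriolis parameter at 48°N:
f = 2Ω sin φ = 2 × 7.29×10⁻⁵ × sin 48° = 1.08×10⁻⁴ s⁻¹
Height gradient: |∂Z/∂n| = 60 m / 405000 m = 1.48×10⁻⁴
On a pressure surface, geostrophic balance gives V_g = (g/f)|∂Z/∂n|:
V_g = 9.81 × 1.48×10⁻⁴ / 1.08×10⁻⁴ = 13.4 m/s
Converting: 13.4 m/s × 3.6 = 48.3 km/h

48.3 km/h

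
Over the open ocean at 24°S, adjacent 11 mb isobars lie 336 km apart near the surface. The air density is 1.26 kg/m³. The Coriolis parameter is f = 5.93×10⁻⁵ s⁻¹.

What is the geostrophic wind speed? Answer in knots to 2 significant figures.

85 knots

Pressure gradient: |∂P/∂n| = 1100 Pa / 336000 m = 3.27×10⁻³ Pa/m
Geostrophic balance (pressure-gradient force = Coriolis force):
V_g = (1/(fρ)) |∂P/∂n| = 3.27×10⁻³ / (5.93×10⁻⁵ × 1.26) = 43.8 m/s
Converting: 43.8 m/s × 1.944 = 85 knots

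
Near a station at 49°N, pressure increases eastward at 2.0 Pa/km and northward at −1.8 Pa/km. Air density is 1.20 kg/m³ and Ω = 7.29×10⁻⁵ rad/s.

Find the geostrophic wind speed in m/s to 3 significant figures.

Coriolis parameter at 49°N:
f = 2Ω sin φ = 2 × 7.29×10⁻⁵ × sin 49° = 1.10×10⁻⁴ s⁻¹
Component geostrophic relations (x east, y north):
u_g = −(1/(fρ)) ∂P/∂y,  v_g = (1/(fρ)) ∂P/∂x
u_g = −(−1.8×10⁻³)/(1.10×10⁻⁴ × 1.20) = 13.6 m/s;  v_g = (2.0×10⁻³)/(1.10×10⁻⁴ × 1.20) = 15.1 m/s
|V_g| = √(u_g² + v_g²) = 20.4 m/s

20.4 m/s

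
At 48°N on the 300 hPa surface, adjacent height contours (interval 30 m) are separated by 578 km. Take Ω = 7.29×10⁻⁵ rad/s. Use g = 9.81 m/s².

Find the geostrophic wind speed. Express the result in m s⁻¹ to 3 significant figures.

Coriolis parameter at 48°N:
f = 2Ω sin φ = 2 × 7.29×10⁻⁵ × sin 48° = 1.08×10⁻⁴ s⁻¹
Height gradient: |∂Z/∂n| = 30 m / 578000 m = 5.19×10⁻⁵
On a pressure surface, geostrophic balance gives V_g = (g/f)|∂Z/∂n|:
V_g = 9.81 × 5.19×10⁻⁵ / 1.08×10⁻⁴ = 4.70 m/s

4.70 m s⁻¹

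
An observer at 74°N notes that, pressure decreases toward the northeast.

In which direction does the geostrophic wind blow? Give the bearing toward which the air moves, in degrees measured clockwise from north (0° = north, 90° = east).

135°

The pressure-gradient force points toward the northeast (bearing 045°).
Geostrophic balance: in the Northern Hemisphere the Coriolis force deflects motion to the right, so the geostrophic wind blows 90° to the right of the pressure-gradient force (low pressure on the left).
Rotating 045° by 90° clockwise gives 135° — the wind blows toward the southeast.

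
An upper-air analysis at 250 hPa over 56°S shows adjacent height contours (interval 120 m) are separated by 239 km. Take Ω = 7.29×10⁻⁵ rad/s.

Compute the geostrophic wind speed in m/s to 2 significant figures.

41 m/s

Coriolis parameter at 56°S:
f = 2Ω sin φ = 2 × 7.29×10⁻⁵ × sin 56° = 1.21×10⁻⁴ s⁻¹
Height gradient: |∂Z/∂n| = 120 m / 239000 m = 5.02×10⁻⁴
On a pressure surface, geostrophic balance gives V_g = (g/f)|∂Z/∂n|:
V_g = 9.81 × 5.02×10⁻⁴ / 1.21×10⁻⁴ = 40.7 m/s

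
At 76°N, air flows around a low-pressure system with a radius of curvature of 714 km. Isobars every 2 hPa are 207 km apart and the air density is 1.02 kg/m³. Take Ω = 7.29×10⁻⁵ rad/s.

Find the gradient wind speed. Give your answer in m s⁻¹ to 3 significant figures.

6.30 m s⁻¹

Coriolis parameter at 76°N:
f = 2Ω sin φ = 2 × 7.29×10⁻⁵ × sin 76° = 1.41×10⁻⁴ s⁻¹
Pressure gradient: |∂P/∂n| = 200 Pa / 207000 m = 9.66×10⁻⁴ Pa/m
Geostrophic speed: V_g = |∂P/∂n|/(fρ) = 9.66×10⁻⁴/(1.41×10⁻⁴ × 1.02) = 6.70 m/s
Around a low, centrifugal force acts outward with Coriolis, so pressure-gradient force balances both:
(1/ρ)|∂P/∂n| = fV + V²/R  →  V² + fR·V − fR·V_g = 0
With fR = 1.41×10⁻⁴ × 714×10³ m = 101 m/s:
V = [−fR + √((fR)² + 4 fR V_g)]/2 = [−101 + √(101² + 4×101×6.7)]/2 = 6.3 m/s
Subgeostrophic (V < V_g = 6.7 m/s), as expected around a low.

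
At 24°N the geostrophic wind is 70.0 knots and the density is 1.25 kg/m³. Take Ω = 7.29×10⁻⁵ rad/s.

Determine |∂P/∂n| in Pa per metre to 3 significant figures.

2.67×10⁻³ Pa/m

Coriolis parameter at 24°N:
f = 2Ω sin φ = 2 × 7.29×10⁻⁵ × sin 24° = 5.93×10⁻⁵ s⁻¹
Wind speed in SI: 70.0 knots = 36.0 m/s
Geostrophic balance rearranged: |∂P/∂n| = f ρ V_g
|∂P/∂n| = 5.93×10⁻⁵ × 1.25 × 36.0 = 2.67×10⁻³ Pa/m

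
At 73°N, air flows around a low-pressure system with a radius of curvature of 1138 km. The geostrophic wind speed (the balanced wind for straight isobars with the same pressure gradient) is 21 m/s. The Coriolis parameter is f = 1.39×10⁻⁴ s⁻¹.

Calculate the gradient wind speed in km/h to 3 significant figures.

Around a low, centrifugal force acts outward with Coriolis, so pressure-gradient force balances both:
(1/ρ)|∂P/∂n| = fV + V²/R  →  V² + fR·V − fR·V_g = 0
With fR = 1.39×10⁻⁴ × 1138×10³ m = 158 m/s:
V = [−fR + √((fR)² + 4 fR V_g)]/2 = [−158 + √(158² + 4×158×21)]/2 = 18.8 m/s
Subgeostrophic (V < V_g = 21 m/s), as expected around a low.
Converting: 18.8 m/s × 3.6 = 67.6 km/h

67.6 km/h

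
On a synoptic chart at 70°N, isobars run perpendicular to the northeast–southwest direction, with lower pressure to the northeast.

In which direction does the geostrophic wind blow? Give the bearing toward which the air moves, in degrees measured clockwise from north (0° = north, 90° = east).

135°

The pressure-gradient force points toward the northeast (bearing 045°).
Geostrophic balance: in the Northern Hemisphere the Coriolis force deflects motion to the right, so the geostrophic wind blows 90° to the right of the pressure-gradient force (low pressure on the left).
Rotating 045° by 90° clockwise gives 135° — the wind blows toward the southeast.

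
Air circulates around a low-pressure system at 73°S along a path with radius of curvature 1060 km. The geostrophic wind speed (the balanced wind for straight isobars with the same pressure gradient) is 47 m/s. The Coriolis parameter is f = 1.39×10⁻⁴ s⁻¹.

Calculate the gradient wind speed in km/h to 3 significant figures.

Around a low, centrifugal force acts outward with Coriolis, so pressure-gradient force balances both:
(1/ρ)|∂P/∂n| = fV + V²/R  →  V² + fR·V − fR·V_g = 0
With fR = 1.39×10⁻⁴ × 1060×10³ m = 147 m/s:
V = [−fR + √((fR)² + 4 fR V_g)]/2 = [−147 + √(147² + 4×147×47)]/2 = 37.5 m/s
Subgeostrophic (V < V_g = 47 m/s), as expected around a low.
Converting: 37.5 m/s × 3.6 = 135 km/h

135 km/h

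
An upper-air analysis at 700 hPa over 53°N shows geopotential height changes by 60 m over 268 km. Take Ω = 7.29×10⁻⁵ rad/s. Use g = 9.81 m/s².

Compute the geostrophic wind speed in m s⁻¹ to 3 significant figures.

18.9 m s⁻¹

Coriolis parameter at 53°N:
f = 2Ω sin φ = 2 × 7.29×10⁻⁵ × sin 53° = 1.16×10⁻⁴ s⁻¹
Height gradient: |∂Z/∂n| = 60 m / 268000 m = 2.24×10⁻⁴
On a pressure surface, geostrophic balance gives V_g = (g/f)|∂Z/∂n|:
V_g = 9.81 × 2.24×10⁻⁴ / 1.16×10⁻⁴ = 18.9 m/s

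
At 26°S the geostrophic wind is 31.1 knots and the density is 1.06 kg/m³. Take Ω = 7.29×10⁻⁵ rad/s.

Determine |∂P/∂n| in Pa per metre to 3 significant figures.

Coriolis parameter at 26°S:
f = 2Ω sin φ = 2 × 7.29×10⁻⁵ × sin 26° = 6.39×10⁻⁵ s⁻¹
Wind speed in SI: 31.1 knots = 16.0 m/s
Geostrophic balance rearranged: |∂P/∂n| = f ρ V_g
|∂P/∂n| = 6.39×10⁻⁵ × 1.06 × 16.0 = 1.08×10⁻³ Pa/m

1.08×10⁻³ Pa/m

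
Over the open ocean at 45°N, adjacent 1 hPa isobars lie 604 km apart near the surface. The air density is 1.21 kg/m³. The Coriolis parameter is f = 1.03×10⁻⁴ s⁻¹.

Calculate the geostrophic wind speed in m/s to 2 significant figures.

Pressure gradient: |∂P/∂n| = 100 Pa / 604000 m = 1.66×10⁻⁴ Pa/m
Geostrophic balance (pressure-gradient force = Coriolis force):
V_g = (1/(fρ)) |∂P/∂n| = 1.66×10⁻⁴ / (1.03×10⁻⁴ × 1.21) = 1.33 m/s

1.3 m/s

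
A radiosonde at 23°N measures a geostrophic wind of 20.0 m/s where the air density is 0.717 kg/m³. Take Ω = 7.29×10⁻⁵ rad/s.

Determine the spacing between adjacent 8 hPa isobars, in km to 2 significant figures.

980 km

Coriolis parameter at 23°N:
f = 2Ω sin φ = 2 × 7.29×10⁻⁵ × sin 23° = 5.70×10⁻⁵ s⁻¹
Geostrophic balance rearranged: |∂P/∂n| = f ρ V_g
|∂P/∂n| = 5.70×10⁻⁵ × 0.717 × 20.0 = 8.17×10⁻⁴ Pa/m
Isobar spacing: Δn = ΔP/|∂P/∂n| = 800 Pa / 8.17×10⁻⁴ Pa/m = 979276 m ≈ 980 km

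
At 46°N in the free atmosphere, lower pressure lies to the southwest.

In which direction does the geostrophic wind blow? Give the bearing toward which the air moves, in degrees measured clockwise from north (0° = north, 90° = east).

315°

The pressure-gradient force points toward the southwest (bearing 225°).
Geostrophic balance: in the Northern Hemisphere the Coriolis force deflects motion to the right, so the geostrophic wind blows 90° to the right of the pressure-gradient force (low pressure on the left).
Rotating 225° by 90° clockwise gives 315° — the wind blows toward the northwest.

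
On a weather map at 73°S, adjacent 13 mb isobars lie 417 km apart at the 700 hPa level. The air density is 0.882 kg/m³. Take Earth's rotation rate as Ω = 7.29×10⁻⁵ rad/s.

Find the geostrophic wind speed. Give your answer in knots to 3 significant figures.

49.3 knots

Coriolis parameter at 73°S:
f = 2Ω sin φ = 2 × 7.29×10⁻⁵ × sin 73° = 1.39×10⁻⁴ s⁻¹
Pressure gradient: |∂P/∂n| = 1300 Pa / 417000 m = 3.12×10⁻³ Pa/m
Geostrophic balance (pressure-gradient force = Coriolis force):
V_g = (1/(fρ)) |∂P/∂n| = 3.12×10⁻³ / (1.39×10⁻⁴ × 0.882) = 25.4 m/s
Converting: 25.4 m/s × 1.944 = 49.3 knots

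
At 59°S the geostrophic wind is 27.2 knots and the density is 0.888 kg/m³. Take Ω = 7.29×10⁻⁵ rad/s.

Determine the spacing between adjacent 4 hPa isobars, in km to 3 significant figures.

Coriolis parameter at 59°S:
f = 2Ω sin φ = 2 × 7.29×10⁻⁵ × sin 59° = 1.25×10⁻⁴ s⁻¹
Wind speed in SI: 27.2 knots = 14.0 m/s
Geostrophic balance rearranged: |∂P/∂n| = f ρ V_g
|∂P/∂n| = 1.25×10⁻⁴ × 0.888 × 14.0 = 1.55×10⁻³ Pa/m
Isobar spacing: Δn = ΔP/|∂P/∂n| = 400 Pa / 1.55×10⁻³ Pa/m = 257583 m ≈ 258 km

258 km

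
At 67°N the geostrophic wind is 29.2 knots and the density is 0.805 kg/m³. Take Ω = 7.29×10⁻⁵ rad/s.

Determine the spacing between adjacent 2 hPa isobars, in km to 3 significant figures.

123 km

Coriolis parameter at 67°N:
f = 2Ω sin φ = 2 × 7.29×10⁻⁵ × sin 67° = 1.34×10⁻⁴ s⁻¹
Wind speed in SI: 29.2 knots = 15.0 m/s
Geostrophic balance rearranged: |∂P/∂n| = f ρ V_g
|∂P/∂n| = 1.34×10⁻⁴ × 0.805 × 15.0 = 1.62×10⁻³ Pa/m
Isobar spacing: Δn = ΔP/|∂P/∂n| = 200 Pa / 1.62×10⁻³ Pa/m = 123234 m ≈ 123 km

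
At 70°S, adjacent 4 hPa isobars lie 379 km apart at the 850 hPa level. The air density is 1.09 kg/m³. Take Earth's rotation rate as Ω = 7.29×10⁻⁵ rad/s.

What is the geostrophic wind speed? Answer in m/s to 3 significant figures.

7.07 m/s

Coriolis parameter at 70°S:
f = 2Ω sin φ = 2 × 7.29×10⁻⁵ × sin 70° = 1.37×10⁻⁴ s⁻¹
Pressure gradient: |∂P/∂n| = 400 Pa / 379000 m = 1.06×10⁻³ Pa/m
Geostrophic balance (pressure-gradient force = Coriolis force):
V_g = (1/(fρ)) |∂P/∂n| = 1.06×10⁻³ / (1.37×10⁻⁴ × 1.09) = 7.07 m/s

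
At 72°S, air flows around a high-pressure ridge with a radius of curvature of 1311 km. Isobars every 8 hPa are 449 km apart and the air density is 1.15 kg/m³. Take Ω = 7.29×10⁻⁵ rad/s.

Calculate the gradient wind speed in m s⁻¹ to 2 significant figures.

12 m s⁻¹

Coriolis parameter at 72°S:
f = 2Ω sin φ = 2 × 7.29×10⁻⁵ × sin 72° = 1.39×10⁻⁴ s⁻¹
Pressure gradient: |∂P/∂n| = 800 Pa / 449000 m = 1.78×10⁻³ Pa/m
Geostrophic speed: V_g = |∂P/∂n|/(fρ) = 1.78×10⁻³/(1.39×10⁻⁴ × 1.15) = 11.2 m/s
Around a high, pressure-gradient force acts outward with centrifugal, so Coriolis balances both:
fV = (1/ρ)|∂P/∂n| + V²/R  →  V² − fR·V + fR·V_g = 0
With fR = 1.39×10⁻⁴ × 1311×10³ m = 182 m/s:
V = [fR − √((fR)² − 4 fR V_g)]/2 = [182 − √(182² − 4×182×11.2)]/2 = 12 m/s
Supergeostrophic (V > V_g = 11.2 m/s), as expected around a high.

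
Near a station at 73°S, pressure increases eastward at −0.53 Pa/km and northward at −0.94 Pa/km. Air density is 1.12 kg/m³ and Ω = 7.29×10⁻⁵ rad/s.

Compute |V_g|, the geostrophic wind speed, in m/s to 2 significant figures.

Coriolis parameter at 73°S:
f = 2Ω sin φ = 2 × 7.29×10⁻⁵ × sin 73° = 1.39×10⁻⁴ s⁻¹
In the Southern Hemisphere f is negative: f = −1.39×10⁻⁴ s⁻¹.
Component geostrophic relations (x east, y north):
u_g = −(1/(fρ)) ∂P/∂y,  v_g = (1/(fρ)) ∂P/∂x
u_g = −(−0.94×10⁻³)/(−1.39×10⁻⁴ × 1.12) = −6.02 m/s;  v_g = (−0.53×10⁻³)/(−1.39×10⁻⁴ × 1.12) = 3.39 m/s
|V_g| = √(u_g² + v_g²) = 6.91 m/s

6.9 m/s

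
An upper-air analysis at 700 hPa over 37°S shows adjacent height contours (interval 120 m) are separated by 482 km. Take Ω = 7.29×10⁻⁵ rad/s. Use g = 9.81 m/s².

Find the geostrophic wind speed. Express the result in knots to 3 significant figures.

Coriolis parameter at 37°S:
f = 2Ω sin φ = 2 × 7.29×10⁻⁵ × sin 37° = 8.77×10⁻⁵ s⁻¹
Height gradient: |∂Z/∂n| = 120 m / 482000 m = 2.49×10⁻⁴
On a pressure surface, geostrophic balance gives V_g = (g/f)|∂Z/∂n|:
V_g = 9.81 × 2.49×10⁻⁴ / 8.77×10⁻⁵ = 27.8 m/s
Converting: 27.8 m/s × 1.944 = 54.1 knots

54.1 knots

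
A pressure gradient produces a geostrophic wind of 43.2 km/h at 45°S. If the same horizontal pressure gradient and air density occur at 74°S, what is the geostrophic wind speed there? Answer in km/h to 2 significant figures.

With the same pressure gradient and density, V_g ∝ 1/f ∝ 1/sin φ.
V₂ = V₁ · sin φ₁ / sin φ₂ = 43.2 × sin 45° / sin 74°
V₂ = 43.2 × 0.7071/0.9613 = 32 km/h

32 km/h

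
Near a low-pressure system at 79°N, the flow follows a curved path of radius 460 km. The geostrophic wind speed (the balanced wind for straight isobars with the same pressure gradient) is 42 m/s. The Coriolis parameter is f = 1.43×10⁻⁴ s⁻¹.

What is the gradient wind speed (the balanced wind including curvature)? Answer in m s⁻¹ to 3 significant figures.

29.1 m s⁻¹

Around a low, centrifugal force acts outward with Coriolis, so pressure-gradient force balances both:
(1/ρ)|∂P/∂n| = fV + V²/R  →  V² + fR·V − fR·V_g = 0
With fR = 1.43×10⁻⁴ × 460×10³ m = 65.8 m/s:
V = [−fR + √((fR)² + 4 fR V_g)]/2 = [−65.8 + √(65.8² + 4×65.8×42)]/2 = 29.1 m/s
Subgeostrophic (V < V_g = 42 m/s), as expected around a low.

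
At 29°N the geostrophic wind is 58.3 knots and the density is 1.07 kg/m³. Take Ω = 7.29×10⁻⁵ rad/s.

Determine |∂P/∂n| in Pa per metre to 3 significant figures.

Coriolis parameter at 29°N:
f = 2Ω sin φ = 2 × 7.29×10⁻⁵ × sin 29° = 7.07×10⁻⁵ s⁻¹
Wind speed in SI: 58.3 knots = 30.0 m/s
Geostrophic balance rearranged: |∂P/∂n| = f ρ V_g
|∂P/∂n| = 7.07×10⁻⁵ × 1.07 × 30.0 = 2.27×10⁻³ Pa/m

2.27×10⁻³ Pa/m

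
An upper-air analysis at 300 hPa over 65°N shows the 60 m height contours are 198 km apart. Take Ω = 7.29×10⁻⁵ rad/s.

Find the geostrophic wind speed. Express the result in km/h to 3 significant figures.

Coriolis parameter at 65°N:
f = 2Ω sin φ = 2 × 7.29×10⁻⁵ × sin 65° = 1.32×10⁻⁴ s⁻¹
Height gradient: |∂Z/∂n| = 60 m / 198000 m = 3.03×10⁻⁴
On a pressure surface, geostrophic balance gives V_g = (g/f)|∂Z/∂n|:
V_g = 9.81 × 3.03×10⁻⁴ / 1.32×10⁻⁴ = 22.5 m/s
Converting: 22.5 m/s × 3.6 = 81.0 km/h

81.0 km/h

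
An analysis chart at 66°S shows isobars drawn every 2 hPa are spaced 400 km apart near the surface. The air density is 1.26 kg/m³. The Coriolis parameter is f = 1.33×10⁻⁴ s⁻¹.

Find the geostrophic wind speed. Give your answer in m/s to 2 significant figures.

Pressure gradient: |∂P/∂n| = 200 Pa / 400000 m = 5.00×10⁻⁴ Pa/m
Geostrophic balance (pressure-gradient force = Coriolis force):
V_g = (1/(fρ)) |∂P/∂n| = 5.00×10⁻⁴ / (1.33×10⁻⁴ × 1.26) = 2.98 m/s

3.0 m/s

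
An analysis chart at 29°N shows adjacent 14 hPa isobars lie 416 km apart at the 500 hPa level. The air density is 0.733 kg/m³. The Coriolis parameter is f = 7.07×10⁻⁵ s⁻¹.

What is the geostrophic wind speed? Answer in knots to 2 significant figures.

Pressure gradient: |∂P/∂n| = 1400 Pa / 416000 m = 3.37×10⁻³ Pa/m
Geostrophic balance (pressure-gradient force = Coriolis force):
V_g = (1/(fρ)) |∂P/∂n| = 3.37×10⁻³ / (7.07×10⁻⁵ × 0.733) = 64.9 m/s
Converting: 64.9 m/s × 1.944 = 130 knots

130 knots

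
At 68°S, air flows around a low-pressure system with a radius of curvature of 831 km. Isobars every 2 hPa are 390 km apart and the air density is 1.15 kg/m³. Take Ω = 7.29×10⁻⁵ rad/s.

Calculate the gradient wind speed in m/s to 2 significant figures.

3.2 m/s

Coriolis parameter at 68°S:
f = 2Ω sin φ = 2 × 7.29×10⁻⁵ × sin 68° = 1.35×10⁻⁴ s⁻¹
Pressure gradient: |∂P/∂n| = 200 Pa / 390000 m = 5.13×10⁻⁴ Pa/m
Geostrophic speed: V_g = |∂P/∂n|/(fρ) = 5.13×10⁻⁴/(1.35×10⁻⁴ × 1.15) = 3.30 m/s
Around a low, centrifugal force acts outward with Coriolis, so pressure-gradient force balances both:
(1/ρ)|∂P/∂n| = fV + V²/R  →  V² + fR·V − fR·V_g = 0
With fR = 1.35×10⁻⁴ × 831×10³ m = 112 m/s:
V = [−fR + √((fR)² + 4 fR V_g)]/2 = [−112 + √(112² + 4×112×3.3)]/2 = 3.21 m/s
Subgeostrophic (V < V_g = 3.3 m/s), as expected around a low.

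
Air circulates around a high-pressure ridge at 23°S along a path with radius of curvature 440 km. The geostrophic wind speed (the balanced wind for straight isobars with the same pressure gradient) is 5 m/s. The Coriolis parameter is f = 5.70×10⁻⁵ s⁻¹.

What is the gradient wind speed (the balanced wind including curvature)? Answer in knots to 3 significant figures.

Around a high, pressure-gradient force acts outward with centrifugal, so Coriolis balances both:
fV = (1/ρ)|∂P/∂n| + V²/R  →  V² − fR·V + fR·V_g = 0
With fR = 5.70×10⁻⁵ × 440×10³ m = 25.1 m/s:
V = [fR − √((fR)² − 4 fR V_g)]/2 = [25.1 − √(25.1² − 4×25.1×5)]/2 = 6.9 m/s
Supergeostrophic (V > V_g = 5 m/s), as expected around a high.
Converting: 6.9 m/s × 1.944 = 13.4 knots

13.4 knots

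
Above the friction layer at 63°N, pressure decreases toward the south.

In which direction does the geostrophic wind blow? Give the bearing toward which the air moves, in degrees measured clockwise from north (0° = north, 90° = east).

270°

The pressure-gradient force points toward the south (bearing 180°).
Geostrophic balance: in the Northern Hemisphere the Coriolis force deflects motion to the right, so the geostrophic wind blows 90° to the right of the pressure-gradient force (low pressure on the left).
Rotating 180° by 90° clockwise gives 270° — the wind blows toward the west.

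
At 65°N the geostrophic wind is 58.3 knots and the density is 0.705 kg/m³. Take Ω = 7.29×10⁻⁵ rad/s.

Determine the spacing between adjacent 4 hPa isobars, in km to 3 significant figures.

143 km

Coriolis parameter at 65°N:
f = 2Ω sin φ = 2 × 7.29×10⁻⁵ × sin 65° = 1.32×10⁻⁴ s⁻¹
Wind speed in SI: 58.3 knots = 30.0 m/s
Geostrophic balance rearranged: |∂P/∂n| = f ρ V_g
|∂P/∂n| = 1.32×10⁻⁴ × 0.705 × 30.0 = 2.79×10⁻³ Pa/m
Isobar spacing: Δn = ΔP/|∂P/∂n| = 400 Pa / 2.79×10⁻³ Pa/m = 143163 m ≈ 143 km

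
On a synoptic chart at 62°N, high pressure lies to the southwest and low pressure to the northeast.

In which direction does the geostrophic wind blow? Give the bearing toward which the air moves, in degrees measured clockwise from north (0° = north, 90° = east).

The pressure-gradient force points toward the northeast (bearing 045°).
Geostrophic balance: in the Northern Hemisphere the Coriolis force deflects motion to the right, so the geostrophic wind blows 90° to the right of the pressure-gradient force (low pressure on the left).
Rotating 045° by 90° clockwise gives 135° — the wind blows toward the southeast.

135°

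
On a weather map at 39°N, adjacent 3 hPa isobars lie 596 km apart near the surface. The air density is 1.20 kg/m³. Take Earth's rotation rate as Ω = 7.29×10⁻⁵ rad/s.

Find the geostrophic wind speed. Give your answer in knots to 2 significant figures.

8.9 knots

Coriolis parameter at 39°N:
f = 2Ω sin φ = 2 × 7.29×10⁻⁵ × sin 39° = 9.18×10⁻⁵ s⁻¹
Pressure gradient: |∂P/∂n| = 300 Pa / 596000 m = 5.03×10⁻⁴ Pa/m
Geostrophic balance (pressure-gradient force = Coriolis force):
V_g = (1/(fρ)) |∂P/∂n| = 5.03×10⁻⁴ / (9.18×10⁻⁵ × 1.20) = 4.57 m/s
Converting: 4.57 m/s × 1.944 = 8.9 knots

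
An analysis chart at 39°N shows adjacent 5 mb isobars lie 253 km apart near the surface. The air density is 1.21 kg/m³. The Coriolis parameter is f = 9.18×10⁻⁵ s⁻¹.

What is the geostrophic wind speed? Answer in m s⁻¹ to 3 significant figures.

17.8 m s⁻¹

Pressure gradient: |∂P/∂n| = 500 Pa / 253000 m = 1.98×10⁻³ Pa/m
Geostrophic balance (pressure-gradient force = Coriolis force):
V_g = (1/(fρ)) |∂P/∂n| = 1.98×10⁻³ / (9.18×10⁻⁵ × 1.21) = 17.8 m/s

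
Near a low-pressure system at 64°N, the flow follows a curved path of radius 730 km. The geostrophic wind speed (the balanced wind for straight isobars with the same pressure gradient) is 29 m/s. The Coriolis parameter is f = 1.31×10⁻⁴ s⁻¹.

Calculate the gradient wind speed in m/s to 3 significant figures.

23.3 m/s

Around a low, centrifugal force acts outward with Coriolis, so pressure-gradient force balances both:
(1/ρ)|∂P/∂n| = fV + V²/R  →  V² + fR·V − fR·V_g = 0
With fR = 1.31×10⁻⁴ × 730×10³ m = 95.6 m/s:
V = [−fR + √((fR)² + 4 fR V_g)]/2 = [−95.6 + √(95.6² + 4×95.6×29)]/2 = 23.3 m/s
Subgeostrophic (V < V_g = 29 m/s), as expected around a low.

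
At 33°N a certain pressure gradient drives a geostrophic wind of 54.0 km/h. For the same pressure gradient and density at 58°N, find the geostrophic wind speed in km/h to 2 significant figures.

With the same pressure gradient and density, V_g ∝ 1/f ∝ 1/sin φ.
V₂ = V₁ · sin φ₁ / sin φ₂ = 54.0 × sin 33° / sin 58°
V₂ = 54.0 × 0.5446/0.8480 = 35 km/h

35 km/h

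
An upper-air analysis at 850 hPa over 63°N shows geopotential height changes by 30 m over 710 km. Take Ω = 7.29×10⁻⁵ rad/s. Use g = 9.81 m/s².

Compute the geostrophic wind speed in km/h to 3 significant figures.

11.5 km/h

Coriolis parameter at 63°N:
f = 2Ω sin φ = 2 × 7.29×10⁻⁵ × sin 63° = 1.30×10⁻⁴ s⁻¹
Height gradient: |∂Z/∂n| = 30 m / 710000 m = 4.23×10⁻⁵
On a pressure surface, geostrophic balance gives V_g = (g/f)|∂Z/∂n|:
V_g = 9.81 × 4.23×10⁻⁵ / 1.30×10⁻⁴ = 3.19 m/s
Converting: 3.19 m/s × 3.6 = 11.5 km/h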